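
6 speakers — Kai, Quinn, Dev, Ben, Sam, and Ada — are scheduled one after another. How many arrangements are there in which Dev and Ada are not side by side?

Of the 6! = 720 arrangements, those with Dev and Ada adjacent number 2 × 5! = 240 (treat the pair as a block with 2 internal orders).
Complementary counting: 720 − 240 = 480.

480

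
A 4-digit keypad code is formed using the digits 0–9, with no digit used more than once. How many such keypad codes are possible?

5040

With no repetition, fill the 4 digits in order: 10 choices, then 9, down to 7.
10 × 9 × 8 × 7 = 5040.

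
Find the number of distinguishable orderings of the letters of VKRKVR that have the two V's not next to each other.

There are 6!/(2!·2!·2!) = 90 arrangements of VKRKVR in total.
If the two V's are adjacent, glue them into one block, leaving 5 items to arrange: (5)!/(2!·2!) = 30 ways.
Hence 90 − 30 = 60.

60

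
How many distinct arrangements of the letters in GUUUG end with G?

4

Fix G in the last position and arrange the remaining 4 letters.
Those 4 letters have U appearing 3 times, giving (4)!/(3!) = 4.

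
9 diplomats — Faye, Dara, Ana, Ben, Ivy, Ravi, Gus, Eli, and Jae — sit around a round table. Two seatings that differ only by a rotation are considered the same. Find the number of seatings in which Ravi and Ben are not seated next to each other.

30240

All circular seatings of 9 people number (8)! = 40320.
Seatings with Ravi beside Ben: treat them as a block with 2 internal orders, giving 2 × (7)! = 10080.
Subtracting, 40320 − 10080 = 30240.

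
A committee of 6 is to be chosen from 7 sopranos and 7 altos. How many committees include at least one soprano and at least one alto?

With no constraint there are C(14,6) = 3003 possible selections.
Subtract selections that omit an entire group: no sopranos → C(7,6) = 7; no altos → C(7,6) = 7.
Both groups omitted at once is impossible, so 3003 − 14 = 2989.

2989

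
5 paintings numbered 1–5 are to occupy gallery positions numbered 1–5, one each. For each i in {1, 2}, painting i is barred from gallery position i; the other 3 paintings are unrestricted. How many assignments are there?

78

Let Aᵢ (for i ∈ {1, 2}) be the placements that put painting i in its forbidden gallery position. Any j of these fix j positions, leaving (5−j)! ways to fill the rest, and there are C(2,j) ways to pick which j.
By inclusion–exclusion, the number of valid placements is Σ_{j=0}^{2} (−1)^j C(2,j)·(5−j)!.
Computing: 120 − 48 + 6 = 78.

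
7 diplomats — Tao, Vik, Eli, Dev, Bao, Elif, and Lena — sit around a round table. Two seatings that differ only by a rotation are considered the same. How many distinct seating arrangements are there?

Seat Tao anywhere (absorbing the rotational symmetry), then permute the other 6: (6)! = 720.

720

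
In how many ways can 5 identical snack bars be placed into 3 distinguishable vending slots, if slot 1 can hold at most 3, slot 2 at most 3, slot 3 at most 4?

Ignoring the caps, the number of non-negative solutions to x_1+…+x_3 = 5 is C(7,2) = 21.
Subtract solutions that violate a single cap (substitute x_i' = x_i − (cap_i+1)): x_1 ≥ 4 gives C(3,2) = 3; x_2 ≥ 4 gives C(3,2) = 3; x_3 ≥ 5 gives C(2,2) = 1. Together 7.
No two caps can be exceeded simultaneously, so the pair terms are all 0.
By inclusion–exclusion the count is 21 − 7 + 0 = 14.

14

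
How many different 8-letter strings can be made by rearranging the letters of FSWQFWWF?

1120

Letter multiplicities in FSWQFWWF: F×3, Q×1, S×1, W×3.
The number of distinct arrangements is 8!/(3!·3!) = 40320/36 = 1120.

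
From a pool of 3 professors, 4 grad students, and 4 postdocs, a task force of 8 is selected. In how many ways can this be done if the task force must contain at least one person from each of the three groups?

Total 8-person selections from all 11: C(11,8) = 165.
Selections missing a whole group: no professors → C(8,8) = 1; no grad students → C(7,8) = 0; no postdocs → C(7,8) = 0.
Add back selections omitting two groups (i.e. drawn from a single group): C(3,8) + C(4,8) + C(4,8) = 0.
By inclusion–exclusion: 165 − 1 + 0 = 164.

164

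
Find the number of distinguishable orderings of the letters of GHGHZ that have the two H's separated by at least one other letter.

Total arrangements of GHGHZ: 5!/(2!·2!) = 30.
If the two H's are adjacent, glue them into one block, leaving 4 items to arrange: (4)!/(2!) = 12 ways.
Subtracting, 30 − 12 = 18 arrangements keep the H's apart.

18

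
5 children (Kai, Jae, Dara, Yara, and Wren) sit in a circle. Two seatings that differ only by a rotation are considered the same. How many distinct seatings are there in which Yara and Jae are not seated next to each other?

All circular seatings of 5 people number (4)! = 24.
Those with Yara next to Jae: fuse the pair into one unit and seat 4 units around a circle — 2·(3)! = 12.
Subtracting, 24 − 12 = 12.

12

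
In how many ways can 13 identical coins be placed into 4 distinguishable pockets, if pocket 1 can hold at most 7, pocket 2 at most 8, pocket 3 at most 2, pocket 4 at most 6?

133

By stars and bars, unrestricted non-negative solutions to x_1+…+x_4 = 13 number C(13+3,3) = 560.
Subtract solutions that violate a single cap (substitute x_i' = x_i − (cap_i+1)): x_1 ≥ 8 gives C(8,3) = 56; x_2 ≥ 9 gives C(7,3) = 35; x_3 ≥ 3 gives C(13,3) = 286; x_4 ≥ 7 gives C(9,3) = 84. Together 461.
Add back pairs where two caps are both exceeded: 0 + 10 + 0 + 4 + 0 + 20 = 34.
By inclusion–exclusion the count is 560 − 461 + 34 = 133.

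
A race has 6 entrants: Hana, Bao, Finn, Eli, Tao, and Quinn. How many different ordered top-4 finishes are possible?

This is an ordered selection of 4 from 6: P(6,4).
That gives 6 × 5 × 4 × 3 = 360.

360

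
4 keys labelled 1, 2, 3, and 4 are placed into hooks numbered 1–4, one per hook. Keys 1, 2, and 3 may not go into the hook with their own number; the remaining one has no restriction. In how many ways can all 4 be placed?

11

Let Aᵢ (for i ∈ {1, 2, 3}) be the placements that put key i in its forbidden hook. Any j of these fix j positions, leaving (4−j)! ways to fill the rest, and there are C(3,j) ways to pick which j.
By inclusion–exclusion, the number of valid placements is Σ_{j=0}^{3} (−1)^j C(3,j)·(4−j)!.
Computing: 24 − 18 + 6 − 1 = 11.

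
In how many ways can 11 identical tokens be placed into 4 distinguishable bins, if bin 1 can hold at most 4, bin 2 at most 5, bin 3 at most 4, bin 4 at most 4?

By stars and bars, unrestricted non-negative solutions to x_1+…+x_4 = 11 number C(11+3,3) = 364.
Subtract solutions that violate a single cap (substitute x_i' = x_i − (cap_i+1)): x_1 ≥ 5 gives C(9,3) = 84; x_2 ≥ 6 gives C(8,3) = 56; x_3 ≥ 5 gives C(9,3) = 84; x_4 ≥ 5 gives C(9,3) = 84. Together 308.
Add back pairs where two caps are both exceeded: 1 + 4 + 4 + 1 + 1 + 4 = 15.
By inclusion–exclusion the count is 364 − 308 + 15 = 71.

71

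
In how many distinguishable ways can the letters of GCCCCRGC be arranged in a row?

168

Letter multiplicities in GCCCCRGC: C×5, G×2, R×1.
Dividing 8! = 40320 by 5!·2! = 240 for the repeated letters gives 168.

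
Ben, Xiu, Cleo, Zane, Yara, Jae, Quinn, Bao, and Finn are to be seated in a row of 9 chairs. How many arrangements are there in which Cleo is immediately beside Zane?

80640

Glue Cleo and Zane into one block (2 internal orders), leaving 8 units to arrange in a row.
That gives 2 × 8! = 2 × 40320 = 80640.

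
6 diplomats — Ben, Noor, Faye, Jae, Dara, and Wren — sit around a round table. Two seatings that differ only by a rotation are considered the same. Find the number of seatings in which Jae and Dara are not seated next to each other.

72

Without the restriction there are (5)! = 120 seatings.
Seatings with Jae beside Dara: treat them as a block with 2 internal orders, giving 2 × (4)! = 48.
Subtracting, 120 − 48 = 72.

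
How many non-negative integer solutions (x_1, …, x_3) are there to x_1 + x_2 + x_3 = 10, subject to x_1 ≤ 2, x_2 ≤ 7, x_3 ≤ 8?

Without the upper bounds there are C(12,2) = 66 ways to split 10 among 3 variables.
Subtract solutions that violate a single cap (substitute x_i' = x_i − (cap_i+1)): x_1 ≥ 3 gives C(9,2) = 36; x_2 ≥ 8 gives C(4,2) = 6; x_3 ≥ 9 gives C(3,2) = 3. Together 45.
No two caps can be exceeded simultaneously, so the pair terms are all 0.
By inclusion–exclusion the count is 66 − 45 + 0 = 21.

21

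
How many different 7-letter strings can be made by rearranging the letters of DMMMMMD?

21

DMMMMMD has 7 letters with D appearing twice and M appearing 5 times.
So there are 7! / (5!·2!) = 21 distinguishable arrangements.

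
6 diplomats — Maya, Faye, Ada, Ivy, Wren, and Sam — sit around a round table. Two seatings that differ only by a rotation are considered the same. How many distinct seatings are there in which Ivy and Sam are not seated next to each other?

72

Without the restriction there are (5)! = 120 seatings.
Those with Ivy next to Sam: fuse the pair into one unit and seat 5 units around a circle — 2·(4)! = 48.
Subtracting, 120 − 48 = 72.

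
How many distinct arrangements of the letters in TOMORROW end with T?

420

With the last slot taken by T, it remains to arrange the other 7 letters (OMORROW).
Those 7 letters have O appearing 3 times and R appearing twice, giving (7)!/(3!·2!) = 420.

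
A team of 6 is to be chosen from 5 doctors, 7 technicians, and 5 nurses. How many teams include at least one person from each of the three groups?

10325

With no constraint there are C(17,6) = 12376 possible selections.
Selections missing a whole group: no doctors → C(12,6) = 924; no technicians → C(10,6) = 210; no nurses → C(12,6) = 924.
Add back selections omitting two groups (i.e. drawn from a single group): C(5,6) + C(7,6) + C(5,6) = 7.
By inclusion–exclusion: 12376 − 2058 + 7 = 10325.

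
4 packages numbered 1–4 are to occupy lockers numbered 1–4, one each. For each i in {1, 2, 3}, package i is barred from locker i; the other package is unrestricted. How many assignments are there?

11

Let Aᵢ (for i ∈ {1, 2, 3}) be the placements that put package i in its forbidden locker. Any j of these fix j positions, leaving (4−j)! ways to fill the rest, and there are C(3,j) ways to pick which j.
By inclusion–exclusion, the number of valid placements is Σ_{j=0}^{3} (−1)^j C(3,j)·(4−j)!.
Computing: 24 − 18 + 6 − 1 = 11.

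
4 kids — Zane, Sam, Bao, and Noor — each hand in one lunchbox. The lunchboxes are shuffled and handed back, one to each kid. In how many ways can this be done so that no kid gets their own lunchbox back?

Let Aᵢ be the assignments in which kid i gets their own lunchbox. We want the size of the complement of A₁∪…∪A_4.
By inclusion–exclusion this is Σ_{j=0}^{4} (−1)^j C(4,j)·(4−j)!.
Computing: 24 − 24 + 12 − 4 + 1 = 9.

9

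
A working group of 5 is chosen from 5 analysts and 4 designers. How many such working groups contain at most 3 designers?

Split by how many designers are chosen (0 through 3).
Sum: C(4,0)·C(5,5) + C(4,1)·C(5,4) + C(4,2)·C(5,3) + C(4,3)·C(5,2) = 1 + 20 + 60 + 40 = 121.

121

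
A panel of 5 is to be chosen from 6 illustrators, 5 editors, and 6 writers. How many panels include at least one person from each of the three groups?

4485

Total 5-person selections from all 17: C(17,5) = 6188.
Selections missing a whole group: no illustrators → C(11,5) = 462; no editors → C(12,5) = 792; no writers → C(11,5) = 462.
Add back selections omitting two groups (i.e. drawn from a single group): C(6,5) + C(5,5) + C(6,5) = 13.
By inclusion–exclusion: 6188 − 1716 + 13 = 4485.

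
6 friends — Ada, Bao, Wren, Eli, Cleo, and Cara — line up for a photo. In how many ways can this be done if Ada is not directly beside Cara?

There are 6! = 720 arrangements in all. If Ada and Cara are adjacent, merging them into one block gives 2·(5)! = 240 arrangements.
Complementary counting: 720 − 240 = 480.

480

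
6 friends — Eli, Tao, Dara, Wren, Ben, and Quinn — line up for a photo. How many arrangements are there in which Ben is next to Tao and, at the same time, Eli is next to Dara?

96

Treat {Ben,Tao} as one block (2 orders) and {Eli,Dara} as another (2 orders).
That leaves 4 units to arrange: 2 × 2 × 4! = 4 × 24 = 96.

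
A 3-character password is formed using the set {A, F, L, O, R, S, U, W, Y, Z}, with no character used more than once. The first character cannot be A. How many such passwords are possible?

648

The first character has 10−1 = 9 choices (anything except A).
The remaining 2 characters are filled from the other 9 symbols without repetition: 9 × 8 = 72.
Total: 9 × 72 = 648.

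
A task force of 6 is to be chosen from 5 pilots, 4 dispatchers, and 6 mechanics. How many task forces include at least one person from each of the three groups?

4250

With no constraint there are C(15,6) = 5005 possible selections.
Selections missing a whole group: no pilots → C(10,6) = 210; no dispatchers → C(11,6) = 462; no mechanics → C(9,6) = 84.
Add back selections omitting two groups (i.e. drawn from a single group): C(5,6) + C(4,6) + C(6,6) = 1.
By inclusion–exclusion: 5005 − 756 + 1 = 4250.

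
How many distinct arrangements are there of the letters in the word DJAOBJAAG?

Letter multiplicities in DJAOBJAAG: A×3, B×1, D×1, G×1, J×2, O×1.
The number of distinct arrangements is 9!/(3!·2!) = 362880/12 = 30240.

30240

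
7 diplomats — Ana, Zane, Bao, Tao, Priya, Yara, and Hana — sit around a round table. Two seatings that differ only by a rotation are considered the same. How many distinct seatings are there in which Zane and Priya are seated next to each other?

Treat {Zane, Priya} as one unit (2 internal orders) and seat the resulting 6 units around the table: (5)! circular arrangements.
So 2 × (5)! = 2 × 120 = 240.

240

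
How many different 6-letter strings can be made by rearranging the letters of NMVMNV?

Letter multiplicities in NMVMNV: M×2, N×2, V×2.
Dividing 6! = 720 by 2!·2!·2! = 8 for the repeated letters gives 90.

90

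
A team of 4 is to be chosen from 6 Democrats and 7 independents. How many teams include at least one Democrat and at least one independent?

Total 4-person selections from all 13: C(13,4) = 715.
Subtract selections that omit an entire group: no Democrats → C(7,4) = 35; no independents → C(6,4) = 15.
Both groups omitted at once is impossible, so 715 − 50 = 665.

665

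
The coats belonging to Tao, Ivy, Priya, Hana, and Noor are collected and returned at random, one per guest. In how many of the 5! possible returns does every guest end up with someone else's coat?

This is the derangement count D_5: permutations of 5 items with no fixed point.
By inclusion–exclusion this is Σ_{j=0}^{5} (−1)^j C(5,j)·(5−j)!.
Computing: 120 − 120 + 60 − 20 + 5 − 1 = 44.

44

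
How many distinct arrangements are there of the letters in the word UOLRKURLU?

15120

The 9 letters of UOLRKURLU have repeats: L appearing twice, R appearing twice, and U appearing 3 times.
The number of distinct arrangements is 9!/(3!·2!·2!) = 362880/24 = 15120.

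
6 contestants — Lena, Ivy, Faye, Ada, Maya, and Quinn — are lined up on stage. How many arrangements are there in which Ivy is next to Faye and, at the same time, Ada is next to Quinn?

Treat {Ivy,Faye} as one block (2 orders) and {Ada,Quinn} as another (2 orders).
That leaves 4 units to arrange: 2 × 2 × 4! = 4 × 24 = 96.

96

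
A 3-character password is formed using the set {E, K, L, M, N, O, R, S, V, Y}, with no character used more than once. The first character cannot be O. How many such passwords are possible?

648

The first character has 10−1 = 9 choices (anything except O).
The remaining 2 characters are filled from the other 9 symbols without repetition: 9 × 8 = 72.
Total: 9 × 72 = 648.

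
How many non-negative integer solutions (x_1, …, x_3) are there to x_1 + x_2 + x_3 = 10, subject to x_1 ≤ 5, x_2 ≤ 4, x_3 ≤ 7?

24

Without the upper bounds there are C(12,2) = 66 ways to split 10 among 3 variables.
Subtract solutions that violate a single cap (substitute x_i' = x_i − (cap_i+1)): x_1 ≥ 6 gives C(6,2) = 15; x_2 ≥ 5 gives C(7,2) = 21; x_3 ≥ 8 gives C(4,2) = 6. Together 42.
No two caps can be exceeded simultaneously, so the pair terms are all 0.
By inclusion–exclusion the count is 66 − 42 + 0 = 24.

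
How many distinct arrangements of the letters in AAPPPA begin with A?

10

Fix A in the first position and arrange the remaining 5 letters.
Those 5 letters have A appearing twice and P appearing 3 times, giving (5)!/(3!·2!) = 10.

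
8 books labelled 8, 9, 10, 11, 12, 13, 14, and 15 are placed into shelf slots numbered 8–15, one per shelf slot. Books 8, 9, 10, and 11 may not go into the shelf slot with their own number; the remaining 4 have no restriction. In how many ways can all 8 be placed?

24024

Let Aᵢ (for 8 ≤ i ≤ 11) be the placements that put book i in its forbidden shelf slot. Any j of these fix j positions, leaving (8−j)! ways to fill the rest, and there are C(4,j) ways to pick which j.
By inclusion–exclusion, the number of valid placements is Σ_{j=0}^{4} (−1)^j C(4,j)·(8−j)!.
Computing: 40320 − 20160 + 4320 − 480 + 24 = 24024.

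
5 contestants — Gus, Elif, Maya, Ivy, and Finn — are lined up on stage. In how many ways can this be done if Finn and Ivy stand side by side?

48

Glue Finn and Ivy into one block (2 internal orders), leaving 4 units to arrange in a row.
So the count is 2·(4)! = 48.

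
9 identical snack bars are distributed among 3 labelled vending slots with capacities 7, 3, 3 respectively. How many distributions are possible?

13

Without the upper bounds there are C(11,2) = 55 ways to split 9 among 3 vending slots.
Subtract solutions that violate a single cap (substitute x_i' = x_i − (cap_i+1)): x_1 ≥ 8 gives C(3,2) = 3; x_2 ≥ 4 gives C(7,2) = 21; x_3 ≥ 4 gives C(7,2) = 21. Together 45.
Add back pairs where two caps are both exceeded: 0 + 0 + 3 = 3.
By inclusion–exclusion the count is 55 − 45 + 3 = 13.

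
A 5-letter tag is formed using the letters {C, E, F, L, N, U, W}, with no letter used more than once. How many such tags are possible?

2520

This is a permutation of 5 out of 7: P(7,5) = 7!/2!.
7 × 6 × 5 × 4 × 3 = 2520.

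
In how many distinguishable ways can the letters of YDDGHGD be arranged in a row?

YDDGHGD has 7 letters with D appearing 3 times and G appearing twice.
So there are 7! / (3!·2!) = 420 distinguishable arrangements.

420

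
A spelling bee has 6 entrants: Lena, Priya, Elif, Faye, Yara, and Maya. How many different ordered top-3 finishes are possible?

120

This is an ordered selection of 3 from 6: P(6,3).
That gives 6 × 5 × 4 = 120.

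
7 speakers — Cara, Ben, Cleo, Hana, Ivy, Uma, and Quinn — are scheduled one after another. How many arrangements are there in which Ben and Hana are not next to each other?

There are 7! = 5040 arrangements in all. If Ben and Hana are adjacent, merging them into one block gives 2·(6)! = 1440 arrangements.
So 5040 − 1440 = 3600 arrangements keep them apart.

3600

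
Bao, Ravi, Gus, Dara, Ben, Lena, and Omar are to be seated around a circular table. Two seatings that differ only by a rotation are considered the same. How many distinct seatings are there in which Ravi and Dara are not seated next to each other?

480

All circular seatings of 7 people number (6)! = 720.
Seatings with Ravi beside Dara: treat them as a block with 2 internal orders, giving 2 × (5)! = 240.
Subtracting, 720 − 240 = 480.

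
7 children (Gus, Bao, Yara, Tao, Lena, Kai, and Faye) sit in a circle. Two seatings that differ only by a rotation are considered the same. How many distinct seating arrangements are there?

Seat Gus anywhere (absorbing the rotational symmetry), then permute the other 6: (6)! = 720.

720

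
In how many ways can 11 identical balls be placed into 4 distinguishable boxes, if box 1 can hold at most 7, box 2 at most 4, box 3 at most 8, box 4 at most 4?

170

Without the upper bounds there are C(14,3) = 364 ways to split 11 among 4 boxes.
Subtract solutions that violate a single cap (substitute x_i' = x_i − (cap_i+1)): x_1 ≥ 8 gives C(6,3) = 20; x_2 ≥ 5 gives C(9,3) = 84; x_3 ≥ 9 gives C(5,3) = 10; x_4 ≥ 5 gives C(9,3) = 84. Together 198.
Add back pairs where two caps are both exceeded: 0 + 0 + 0 + 0 + 4 + 0 = 4.
By inclusion–exclusion the count is 364 − 198 + 4 = 170.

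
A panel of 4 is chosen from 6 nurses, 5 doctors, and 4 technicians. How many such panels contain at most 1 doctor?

Split by how many doctors are chosen (0 through 1).
Sum: C(5,0)·C(10,4) + C(5,1)·C(10,3) = 210 + 600 = 810.

810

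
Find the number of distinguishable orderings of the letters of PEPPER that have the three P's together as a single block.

Treat the 3 copies of P as a single block. The multiset to arrange is then {PPP, E, E, R}, 4 items in all.
That gives (4)!/(2!) = 12 arrangements.

12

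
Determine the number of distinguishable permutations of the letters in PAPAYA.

60

Letter multiplicities in PAPAYA: A×3, P×2, Y×1.
Dividing 6! = 720 by 3!·2! = 12 for the repeated letters gives 60.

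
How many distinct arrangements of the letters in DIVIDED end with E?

60

Fix E in the last position and arrange the remaining 6 letters.
Those 6 letters have D appearing 3 times and I appearing twice, giving (6)!/(3!·2!) = 60.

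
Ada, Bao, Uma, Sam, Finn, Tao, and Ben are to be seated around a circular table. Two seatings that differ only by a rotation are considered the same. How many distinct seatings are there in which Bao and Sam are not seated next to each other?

All circular seatings of 7 people number (6)! = 720.
Those with Bao next to Sam: fuse the pair into one unit and seat 6 units around a circle — 2·(5)! = 240.
Subtracting, 720 − 240 = 480.

480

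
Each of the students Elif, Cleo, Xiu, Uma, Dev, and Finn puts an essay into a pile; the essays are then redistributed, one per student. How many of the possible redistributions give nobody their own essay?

Let Aᵢ be the assignments in which student i gets their own essay. We want the size of the complement of A₁∪…∪A_6.
By inclusion–exclusion this is Σ_{j=0}^{6} (−1)^j C(6,j)·(6−j)!.
Computing: 720 − 720 + 360 − 120 + 30 − 6 + 1 = 265.

265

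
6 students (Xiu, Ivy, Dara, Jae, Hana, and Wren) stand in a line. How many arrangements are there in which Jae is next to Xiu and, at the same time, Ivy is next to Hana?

Treat {Jae,Xiu} as one block (2 orders) and {Ivy,Hana} as another (2 orders).
That leaves 4 units to arrange: 2 × 2 × 4! = 4 × 24 = 96.

96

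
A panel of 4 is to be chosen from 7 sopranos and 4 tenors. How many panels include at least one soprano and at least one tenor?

294

Total 4-person selections from all 11: C(11,4) = 330.
Subtract selections that omit an entire group: no sopranos → C(4,4) = 1; no tenors → C(7,4) = 35.
Both groups omitted at once is impossible, so 330 − 36 = 294.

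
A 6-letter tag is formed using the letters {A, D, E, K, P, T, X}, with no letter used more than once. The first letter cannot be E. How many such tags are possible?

The first letter has 7−1 = 6 choices (anything except E).
The remaining 5 letters are filled from the other 6 symbols without repetition: 6 × 5 × 4 × 3 × 2 = 720.
Total: 6 × 720 = 4320.

4320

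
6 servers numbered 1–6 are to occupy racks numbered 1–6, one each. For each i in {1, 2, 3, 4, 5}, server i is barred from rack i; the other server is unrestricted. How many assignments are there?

309

Let Aᵢ (for 1 ≤ i ≤ 5) be the placements that put server i in its forbidden rack. Any j of these fix j positions, leaving (6−j)! ways to fill the rest, and there are C(5,j) ways to pick which j.
By inclusion–exclusion, the number of valid placements is Σ_{j=0}^{5} (−1)^j C(5,j)·(6−j)!.
Computing: 720 − 600 + 240 − 60 + 10 − 1 = 309.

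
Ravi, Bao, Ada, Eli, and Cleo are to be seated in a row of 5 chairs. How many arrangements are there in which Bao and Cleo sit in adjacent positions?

48

Glue Bao and Cleo into one block (2 internal orders), leaving 4 units to arrange in a row.
So the count is 2·(4)! = 48.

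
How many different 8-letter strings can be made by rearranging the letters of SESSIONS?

1680

SESSIONS has 8 letters with S appearing 4 times.
Dividing 8! = 40320 by 4! = 24 for the repeated letters gives 1680.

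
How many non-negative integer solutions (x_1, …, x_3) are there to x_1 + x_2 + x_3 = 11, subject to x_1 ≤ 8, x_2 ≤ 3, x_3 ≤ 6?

Ignoring the caps, the number of non-negative solutions to x_1+…+x_3 = 11 is C(13,2) = 78.
Subtract solutions that violate a single cap (substitute x_i' = x_i − (cap_i+1)): x_1 ≥ 9 gives C(4,2) = 6; x_2 ≥ 4 gives C(9,2) = 36; x_3 ≥ 7 gives C(6,2) = 15. Together 57.
Add back pairs where two caps are both exceeded: 0 + 0 + 1 = 1.
By inclusion–exclusion the count is 78 − 57 + 1 = 22.

22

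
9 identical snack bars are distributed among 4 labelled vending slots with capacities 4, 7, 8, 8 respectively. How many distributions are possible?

Ignoring the caps, the number of non-negative solutions to x_1+…+x_4 = 9 is C(12,3) = 220.
Subtract solutions that violate a single cap (substitute x_i' = x_i − (cap_i+1)): x_1 ≥ 5 gives C(7,3) = 35; x_2 ≥ 8 gives C(4,3) = 4; x_3 ≥ 9 gives C(3,3) = 1; x_4 ≥ 9 gives C(3,3) = 1. Together 41.
No two caps can be exceeded simultaneously, so the pair terms are all 0.
By inclusion–exclusion the count is 220 − 41 + 0 = 179.

179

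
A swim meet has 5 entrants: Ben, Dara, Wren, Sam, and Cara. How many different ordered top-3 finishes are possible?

This is an ordered selection of 3 from 5: P(5,3).
That gives 5 × 4 × 3 = 60.

60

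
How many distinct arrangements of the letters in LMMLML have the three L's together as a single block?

4

Treat the 3 copies of L as a single block. The multiset to arrange is then {LLL, M, M, M}, 4 items in all.
That gives (4)!/(3!) = 4 arrangements.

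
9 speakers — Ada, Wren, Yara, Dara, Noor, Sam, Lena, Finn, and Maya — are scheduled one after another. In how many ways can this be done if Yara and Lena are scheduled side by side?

80640

Glue Yara and Lena into one block (2 internal orders), leaving 8 units to arrange in a row.
So the count is 2·(8)! = 80640.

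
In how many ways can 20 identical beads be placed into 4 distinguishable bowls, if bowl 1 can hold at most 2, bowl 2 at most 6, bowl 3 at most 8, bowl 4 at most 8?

31

Ignoring the caps, the number of non-negative solutions to x_1+…+x_4 = 20 is C(23,3) = 1771.
Subtract solutions that violate a single cap (substitute x_i' = x_i − (cap_i+1)): x_1 ≥ 3 gives C(20,3) = 1140; x_2 ≥ 7 gives C(16,3) = 560; x_3 ≥ 9 gives C(14,3) = 364; x_4 ≥ 9 gives C(14,3) = 364. Together 2428.
Add back pairs where two caps are both exceeded: 286 + 165 + 165 + 35 + 35 + 10 = 696.
Subtract triples: 4 + 4 + 0 + 0 = 8.
By inclusion–exclusion the count is 1771 − 2428 + 696 − 8 = 31.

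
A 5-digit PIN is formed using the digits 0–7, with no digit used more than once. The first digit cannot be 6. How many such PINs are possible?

The first digit has 8−1 = 7 choices (anything except 6).
The remaining 4 digits are filled from the other 7 symbols without repetition: 7 × 6 × 5 × 4 = 840.
Total: 7 × 840 = 5880.

5880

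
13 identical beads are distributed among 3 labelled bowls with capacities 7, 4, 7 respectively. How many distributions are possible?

Without the upper bounds there are C(15,2) = 105 ways to split 13 among 3 bowls.
Subtract solutions that violate a single cap (substitute x_i' = x_i − (cap_i+1)): x_1 ≥ 8 gives C(7,2) = 21; x_2 ≥ 5 gives C(10,2) = 45; x_3 ≥ 8 gives C(7,2) = 21. Together 87.
Add back pairs where two caps are both exceeded: 1 + 0 + 1 = 2.
By inclusion–exclusion the count is 105 − 87 + 2 = 20.

20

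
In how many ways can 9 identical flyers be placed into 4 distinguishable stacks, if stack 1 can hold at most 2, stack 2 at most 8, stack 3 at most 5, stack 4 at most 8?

Without the upper bounds there are C(12,3) = 220 ways to split 9 among 4 stacks.
Subtract solutions that violate a single cap (substitute x_i' = x_i − (cap_i+1)): x_1 ≥ 3 gives C(9,3) = 84; x_2 ≥ 9 gives C(3,3) = 1; x_3 ≥ 6 gives C(6,3) = 20; x_4 ≥ 9 gives C(3,3) = 1. Together 106.
Add back pairs where two caps are both exceeded: 0 + 1 + 0 + 0 + 0 + 0 = 1.
By inclusion–exclusion the count is 220 − 106 + 1 = 115.

115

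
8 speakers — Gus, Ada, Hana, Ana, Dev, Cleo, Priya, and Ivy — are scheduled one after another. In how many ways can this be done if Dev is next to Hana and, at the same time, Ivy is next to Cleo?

2880

Treat {Dev,Hana} as one block (2 orders) and {Ivy,Cleo} as another (2 orders).
That leaves 6 units to arrange: 2 × 2 × 6! = 4 × 720 = 2880.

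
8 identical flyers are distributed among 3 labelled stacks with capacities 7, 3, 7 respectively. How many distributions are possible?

28

Ignoring the caps, the number of non-negative solutions to x_1+…+x_3 = 8 is C(10,2) = 45.
Subtract solutions that violate a single cap (substitute x_i' = x_i − (cap_i+1)): x_1 ≥ 8 gives C(2,2) = 1; x_2 ≥ 4 gives C(6,2) = 15; x_3 ≥ 8 gives C(2,2) = 1. Together 17.
No two caps can be exceeded simultaneously, so the pair terms are all 0.
By inclusion–exclusion the count is 45 − 17 + 0 = 28.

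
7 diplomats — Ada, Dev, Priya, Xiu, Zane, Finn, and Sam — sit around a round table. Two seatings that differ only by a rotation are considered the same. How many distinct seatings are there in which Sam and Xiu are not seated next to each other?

All circular seatings of 7 people number (6)! = 720.
Those with Sam next to Xiu: fuse the pair into one unit and seat 6 units around a circle — 2·(5)! = 240.
Subtracting, 720 − 240 = 480.

480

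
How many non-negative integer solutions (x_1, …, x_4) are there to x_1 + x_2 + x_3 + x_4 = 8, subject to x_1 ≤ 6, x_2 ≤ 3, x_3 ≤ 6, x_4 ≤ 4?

102

Ignoring the caps, the number of non-negative solutions to x_1+…+x_4 = 8 is C(11,3) = 165.
Subtract solutions that violate a single cap (substitute x_i' = x_i − (cap_i+1)): x_1 ≥ 7 gives C(4,3) = 4; x_2 ≥ 4 gives C(7,3) = 35; x_3 ≥ 7 gives C(4,3) = 4; x_4 ≥ 5 gives C(6,3) = 20. Together 63.
No two caps can be exceeded simultaneously, so the pair terms are all 0.
By inclusion–exclusion the count is 165 − 63 + 0 = 102.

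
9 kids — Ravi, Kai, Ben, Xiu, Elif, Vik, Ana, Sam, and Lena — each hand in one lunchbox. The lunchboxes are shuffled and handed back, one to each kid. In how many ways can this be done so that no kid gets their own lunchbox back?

Let Aᵢ be the assignments in which kid i gets their own lunchbox. We want the size of the complement of A₁∪…∪A_9.
By inclusion–exclusion this is Σ_{j=0}^{9} (−1)^j C(9,j)·(9−j)!.
Computing: 362880 − 362880 + 181440 − 60480 + 15120 − 3024 + 504 − 72 + 9 − 1 = 133496.

133496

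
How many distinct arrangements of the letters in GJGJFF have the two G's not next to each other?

There are 6!/(2!·2!·2!) = 90 arrangements of GJGJFF in total.
Arrangements with the G's together: treat GG as one letter, giving (5)!/(2!·2!) = 30.
Subtracting, 90 − 30 = 60 arrangements keep the G's apart.

60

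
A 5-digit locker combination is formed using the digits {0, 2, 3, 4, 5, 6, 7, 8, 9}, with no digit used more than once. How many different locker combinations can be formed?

15120

With no repetition, fill the 5 digits in order: 9 choices, then 8, down to 5.
That product is 9 × 8 × 7 × 6 × 5 = 15120.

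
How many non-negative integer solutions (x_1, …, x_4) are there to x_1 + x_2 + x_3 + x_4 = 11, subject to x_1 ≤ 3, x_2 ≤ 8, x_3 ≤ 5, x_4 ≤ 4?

109

Ignoring the caps, the number of non-negative solutions to x_1+…+x_4 = 11 is C(14,3) = 364.
Subtract solutions that violate a single cap (substitute x_i' = x_i − (cap_i+1)): x_1 ≥ 4 gives C(10,3) = 120; x_2 ≥ 9 gives C(5,3) = 10; x_3 ≥ 6 gives C(8,3) = 56; x_4 ≥ 5 gives C(9,3) = 84. Together 270.
Add back pairs where two caps are both exceeded: 0 + 4 + 10 + 0 + 0 + 1 = 15.
By inclusion–exclusion the count is 364 − 270 + 15 = 109.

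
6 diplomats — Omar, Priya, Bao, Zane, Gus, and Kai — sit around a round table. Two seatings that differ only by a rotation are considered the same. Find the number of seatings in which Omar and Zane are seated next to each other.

48

Glue Omar and Zane into a block (2 internal orders). Seating 5 units around a circle gives (4)! arrangements.
So 2 × (4)! = 2 × 24 = 48.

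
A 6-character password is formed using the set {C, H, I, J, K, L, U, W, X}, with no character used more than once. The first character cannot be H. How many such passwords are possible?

53760

The first character has 9−1 = 8 choices (anything except H).
The remaining 5 characters are filled from the other 8 symbols without repetition: 8 × 7 × 6 × 5 × 4 = 6720.
Total: 8 × 6720 = 53760.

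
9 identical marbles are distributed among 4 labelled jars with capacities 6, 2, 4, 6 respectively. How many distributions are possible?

By stars and bars, unrestricted non-negative solutions to x_1+…+x_4 = 9 number C(9+3,3) = 220.
Subtract solutions that violate a single cap (substitute x_i' = x_i − (cap_i+1)): x_1 ≥ 7 gives C(5,3) = 10; x_2 ≥ 3 gives C(9,3) = 84; x_3 ≥ 5 gives C(7,3) = 35; x_4 ≥ 7 gives C(5,3) = 10. Together 139.
Add back pairs where two caps are both exceeded: 0 + 0 + 0 + 4 + 0 + 0 = 4.
By inclusion–exclusion the count is 220 − 139 + 4 = 85.

85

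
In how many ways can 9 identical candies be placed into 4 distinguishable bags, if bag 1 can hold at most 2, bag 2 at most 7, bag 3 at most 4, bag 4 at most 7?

97

Ignoring the caps, the number of non-negative solutions to x_1+…+x_4 = 9 is C(12,3) = 220.
Subtract solutions that violate a single cap (substitute x_i' = x_i − (cap_i+1)): x_1 ≥ 3 gives C(9,3) = 84; x_2 ≥ 8 gives C(4,3) = 4; x_3 ≥ 5 gives C(7,3) = 35; x_4 ≥ 8 gives C(4,3) = 4. Together 127.
Add back pairs where two caps are both exceeded: 0 + 4 + 0 + 0 + 0 + 0 = 4.
By inclusion–exclusion the count is 220 − 127 + 4 = 97.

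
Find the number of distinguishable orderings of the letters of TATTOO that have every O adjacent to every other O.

Treat the 2 copies of O as a single block. The multiset to arrange is then {OO, A, T, T, T}, 5 items in all.
That gives (5)!/(3!) = 20 arrangements.

20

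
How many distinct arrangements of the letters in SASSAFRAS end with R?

Fix R in the last position and arrange the remaining 8 letters.
Those 8 letters have A appearing 3 times and S appearing 4 times, giving (8)!/(4!·3!) = 280.

280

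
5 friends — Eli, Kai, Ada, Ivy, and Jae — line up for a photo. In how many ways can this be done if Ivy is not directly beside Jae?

There are 5! = 120 arrangements in all. If Ivy and Jae are adjacent, merging them into one block gives 2·(4)! = 48 arrangements.
Complementary counting: 120 − 48 = 72.

72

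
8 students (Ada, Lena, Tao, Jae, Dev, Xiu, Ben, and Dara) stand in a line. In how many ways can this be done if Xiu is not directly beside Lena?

30240

There are 8! = 40320 arrangements in all. If Xiu and Lena are adjacent, merging them into one block gives 2·(7)! = 10080 arrangements.
So 40320 − 10080 = 30240 arrangements keep them apart.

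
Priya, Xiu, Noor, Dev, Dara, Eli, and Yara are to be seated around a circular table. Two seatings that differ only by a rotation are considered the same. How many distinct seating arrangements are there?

Seat Priya anywhere (absorbing the rotational symmetry), then permute the other 6: (6)! = 720.

720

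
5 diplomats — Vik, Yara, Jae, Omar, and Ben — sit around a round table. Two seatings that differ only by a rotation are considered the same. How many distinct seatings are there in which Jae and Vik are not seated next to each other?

All circular seatings of 5 people number (4)! = 24.
Those with Jae next to Vik: fuse the pair into one unit and seat 4 units around a circle — 2·(3)! = 12.
Subtracting, 24 − 12 = 12.

12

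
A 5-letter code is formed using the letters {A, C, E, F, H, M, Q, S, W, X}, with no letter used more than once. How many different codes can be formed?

30240

Choose and order 5 of the 10 symbols: the first letter has 10 options, the next 9, and so on down to 6.
10 × 9 × 8 × 7 × 6 = 30240.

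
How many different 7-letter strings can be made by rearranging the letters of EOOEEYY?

EOOEEYY has 7 letters with E appearing 3 times, O appearing twice, and Y appearing twice.
Dividing 7! = 5040 by 3!·2!·2! = 24 for the repeated letters gives 210.

210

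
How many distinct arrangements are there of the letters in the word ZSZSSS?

Letter multiplicities in ZSZSSS: S×4, Z×2.
So there are 6! / (4!·2!) = 15 distinguishable arrangements.

15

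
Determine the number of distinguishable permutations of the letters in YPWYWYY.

The 7 letters of YPWYWYY have repeats: W appearing twice and Y appearing 4 times.
So there are 7! / (4!·2!) = 105 distinguishable arrangements.

105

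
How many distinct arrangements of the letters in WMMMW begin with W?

With the first slot taken by W, it remains to arrange the other 4 letters (MMMW).
Those 4 letters have M appearing 3 times, giving (4)!/(3!) = 4.

4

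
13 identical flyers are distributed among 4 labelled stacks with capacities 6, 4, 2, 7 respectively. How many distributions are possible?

60

By stars and bars, unrestricted non-negative solutions to x_1+…+x_4 = 13 number C(13+3,3) = 560.
Subtract solutions that violate a single cap (substitute x_i' = x_i − (cap_i+1)): x_1 ≥ 7 gives C(9,3) = 84; x_2 ≥ 5 gives C(11,3) = 165; x_3 ≥ 3 gives C(13,3) = 286; x_4 ≥ 8 gives C(8,3) = 56. Together 591.
Add back pairs where two caps are both exceeded: 4 + 20 + 0 + 56 + 1 + 10 = 91.
By inclusion–exclusion the count is 560 − 591 + 91 = 60.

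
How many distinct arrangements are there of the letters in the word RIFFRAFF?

The 8 letters of RIFFRAFF have repeats: F appearing 4 times and R appearing twice.
Dividing 8! = 40320 by 4!·2! = 48 for the repeated letters gives 840.

840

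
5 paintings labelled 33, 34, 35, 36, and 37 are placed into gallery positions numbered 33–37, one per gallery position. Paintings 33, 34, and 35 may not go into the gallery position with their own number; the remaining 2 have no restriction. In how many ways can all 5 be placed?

64

Let Aᵢ (for i ∈ {33, 34, 35}) be the placements that put painting i in its forbidden gallery position. Any j of these fix j positions, leaving (5−j)! ways to fill the rest, and there are C(3,j) ways to pick which j.
By inclusion–exclusion, the number of valid placements is Σ_{j=0}^{3} (−1)^j C(3,j)·(5−j)!.
Computing: 120 − 72 + 18 − 2 = 64.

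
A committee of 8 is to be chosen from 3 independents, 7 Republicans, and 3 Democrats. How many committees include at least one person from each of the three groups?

1197

Total 8-person selections from all 13: C(13,8) = 1287.
Selections missing a whole group: no independents → C(10,8) = 45; no Republicans → C(6,8) = 0; no Democrats → C(10,8) = 45.
Add back selections omitting two groups (i.e. drawn from a single group): C(3,8) + C(7,8) + C(3,8) = 0.
By inclusion–exclusion: 1287 − 90 + 0 = 1197.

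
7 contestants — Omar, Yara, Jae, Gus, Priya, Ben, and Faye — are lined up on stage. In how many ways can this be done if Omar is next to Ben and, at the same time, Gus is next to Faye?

480

Treat {Omar,Ben} as one block (2 orders) and {Gus,Faye} as another (2 orders).
That leaves 5 units to arrange: 2 × 2 × 5! = 4 × 120 = 480.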